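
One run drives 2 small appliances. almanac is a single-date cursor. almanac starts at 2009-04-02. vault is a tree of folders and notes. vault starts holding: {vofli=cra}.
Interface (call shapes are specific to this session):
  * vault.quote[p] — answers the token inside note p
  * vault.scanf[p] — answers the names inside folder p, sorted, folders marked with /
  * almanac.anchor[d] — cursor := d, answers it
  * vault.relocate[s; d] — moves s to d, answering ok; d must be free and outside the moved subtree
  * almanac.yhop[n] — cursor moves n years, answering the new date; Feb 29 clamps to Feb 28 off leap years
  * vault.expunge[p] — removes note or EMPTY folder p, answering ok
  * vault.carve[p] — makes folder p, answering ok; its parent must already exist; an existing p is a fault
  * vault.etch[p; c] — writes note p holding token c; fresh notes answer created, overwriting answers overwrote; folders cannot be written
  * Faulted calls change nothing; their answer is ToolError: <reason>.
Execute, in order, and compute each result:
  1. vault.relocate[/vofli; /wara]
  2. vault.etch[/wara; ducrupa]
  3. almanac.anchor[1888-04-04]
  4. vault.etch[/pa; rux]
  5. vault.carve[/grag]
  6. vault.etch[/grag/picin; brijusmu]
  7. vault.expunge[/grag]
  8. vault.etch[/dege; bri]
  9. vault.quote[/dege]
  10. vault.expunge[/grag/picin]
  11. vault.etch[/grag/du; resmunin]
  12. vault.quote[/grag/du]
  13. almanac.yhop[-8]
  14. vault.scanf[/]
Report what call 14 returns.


Answer: [dege, grag/, pa, wara]

Derivation:
Invoking vault.relocate passing /vofli, /wara, → ok.
I call vault.etch passing /wara, ducrupa, yielding overwrote.
I use almanac.anchor passing 1888-04-04, which returns 1888-04-04.
Then vault.etch passing /pa, rux: created.
I call vault.carve passing /grag, → ok.
Invoking vault.etch passing /grag/picin, brijusmu, yielding created.
Calling vault.expunge passing /grag, → ToolError: not empty.
Next I call vault.etch passing /dege, bri, and see created.
I use vault.quote passing /dege, and observe bri.
I try vault.expunge passing /grag/picin, giving ok.
Now I run vault.etch passing /grag/du, resmunin, yielding created.
Invoking vault.quote passing /grag/du, yielding resmunin.
I try almanac.yhop passing -8, → 1880-04-04.
Using vault.scanf passing /, yielding [dege, grag/, pa, wara].


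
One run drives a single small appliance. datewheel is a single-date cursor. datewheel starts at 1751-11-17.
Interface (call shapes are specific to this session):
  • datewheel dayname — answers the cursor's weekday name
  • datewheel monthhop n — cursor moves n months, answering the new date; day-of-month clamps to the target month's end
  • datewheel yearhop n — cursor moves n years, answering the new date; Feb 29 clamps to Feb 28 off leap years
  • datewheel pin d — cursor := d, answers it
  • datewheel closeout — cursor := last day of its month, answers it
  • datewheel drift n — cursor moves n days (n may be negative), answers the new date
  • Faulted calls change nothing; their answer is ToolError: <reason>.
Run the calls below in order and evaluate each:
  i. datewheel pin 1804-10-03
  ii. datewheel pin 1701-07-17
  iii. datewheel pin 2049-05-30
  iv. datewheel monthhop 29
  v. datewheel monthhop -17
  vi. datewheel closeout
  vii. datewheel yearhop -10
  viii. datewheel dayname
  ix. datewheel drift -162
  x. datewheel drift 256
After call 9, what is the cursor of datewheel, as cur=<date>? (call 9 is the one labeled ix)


% datewheel pin(d=1804-10-03) ~> 1804-10-03
% datewheel pin(d=1701-07-17) ~> 1701-07-17
% datewheel pin(d=2049-05-30) ~> 2049-05-30
% datewheel monthhop(n=29) ~> 2051-10-30
% datewheel monthhop(n=-17) ~> 2050-05-30
% datewheel closeout() ~> 2050-05-31
% datewheel yearhop(n=-10) ~> 2040-05-31
% datewheel dayname() ~> Thursday
% datewheel drift(n=-162) ~> 2039-12-21
% datewheel drift(n=256) ~> 2040-09-02

Answer: cur=2039-12-21


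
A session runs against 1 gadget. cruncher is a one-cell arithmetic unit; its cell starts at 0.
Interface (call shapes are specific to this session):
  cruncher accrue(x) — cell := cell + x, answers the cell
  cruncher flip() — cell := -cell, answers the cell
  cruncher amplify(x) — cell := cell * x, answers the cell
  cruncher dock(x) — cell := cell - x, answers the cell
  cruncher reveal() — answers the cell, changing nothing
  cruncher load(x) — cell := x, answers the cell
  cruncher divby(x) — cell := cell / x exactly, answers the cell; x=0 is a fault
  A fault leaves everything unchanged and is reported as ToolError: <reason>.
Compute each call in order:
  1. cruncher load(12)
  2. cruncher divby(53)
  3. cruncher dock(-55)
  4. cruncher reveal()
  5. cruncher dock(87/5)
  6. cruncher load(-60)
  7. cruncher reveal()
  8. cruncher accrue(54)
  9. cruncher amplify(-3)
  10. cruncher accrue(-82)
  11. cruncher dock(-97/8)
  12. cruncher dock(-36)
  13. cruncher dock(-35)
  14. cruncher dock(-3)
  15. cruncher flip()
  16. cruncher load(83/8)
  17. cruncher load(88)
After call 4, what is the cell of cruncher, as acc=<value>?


Answer: acc=2927/53

Derivation:
[in] cruncher load x→12
  12
[in] cruncher divby x→53
  12/53
[in] cruncher dock x→-55
  2927/53
[in] cruncher reveal
  2927/53
[in] cruncher dock x→87/5
  10024/265
[in] cruncher load x→-60
  -60
[in] cruncher reveal
  -60
[in] cruncher accrue x→54
  -6
[in] cruncher amplify x→-3
  18
[in] cruncher accrue x→-82
  -64
[in] cruncher dock x→-97/8
  -415/8
[in] cruncher dock x→-36
  -127/8
[in] cruncher dock x→-35
  153/8
[in] cruncher dock x→-3
  177/8
[in] cruncher flip
  -177/8
[in] cruncher load x→83/8
  83/8
[in] cruncher load x→88
  88


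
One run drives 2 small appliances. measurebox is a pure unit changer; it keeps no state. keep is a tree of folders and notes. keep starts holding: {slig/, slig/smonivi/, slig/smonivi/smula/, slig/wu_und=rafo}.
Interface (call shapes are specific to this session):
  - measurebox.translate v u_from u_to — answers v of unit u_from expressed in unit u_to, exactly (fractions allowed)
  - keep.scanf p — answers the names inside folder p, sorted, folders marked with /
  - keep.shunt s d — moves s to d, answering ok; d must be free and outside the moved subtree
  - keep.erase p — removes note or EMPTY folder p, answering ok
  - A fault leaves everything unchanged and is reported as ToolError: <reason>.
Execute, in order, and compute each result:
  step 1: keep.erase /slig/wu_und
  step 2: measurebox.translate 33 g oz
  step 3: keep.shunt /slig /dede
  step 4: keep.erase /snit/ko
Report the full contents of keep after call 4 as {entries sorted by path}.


>> erase(p=/slig/wu_und)
<< ok
>> translate(v=33, u_from=g, u_to=oz)
<< 4800000/4123567
>> shunt(s=/slig, d=/dede)
<< ok
>> erase(p=/snit/ko)
<< ToolError: not found

Answer: {dede/, dede/smonivi/, dede/smonivi/smula/}


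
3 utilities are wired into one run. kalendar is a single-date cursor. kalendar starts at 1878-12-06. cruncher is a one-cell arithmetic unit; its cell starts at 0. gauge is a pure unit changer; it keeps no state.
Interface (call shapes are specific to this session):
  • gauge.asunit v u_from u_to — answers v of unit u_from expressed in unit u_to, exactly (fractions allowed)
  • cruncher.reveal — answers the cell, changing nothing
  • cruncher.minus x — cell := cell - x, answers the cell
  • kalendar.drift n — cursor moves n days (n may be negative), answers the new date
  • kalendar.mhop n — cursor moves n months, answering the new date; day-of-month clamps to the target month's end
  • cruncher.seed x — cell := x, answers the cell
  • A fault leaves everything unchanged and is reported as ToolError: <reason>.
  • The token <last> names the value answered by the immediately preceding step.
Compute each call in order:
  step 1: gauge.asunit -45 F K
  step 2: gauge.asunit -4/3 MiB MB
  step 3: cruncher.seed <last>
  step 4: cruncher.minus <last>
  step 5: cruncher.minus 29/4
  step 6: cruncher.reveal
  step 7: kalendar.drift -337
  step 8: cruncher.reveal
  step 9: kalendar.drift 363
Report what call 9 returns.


Answer: 1879-01-01

Derivation:
I invoke gauge.asunit(v→-45, u_from→F, u_to→K), and get 41467/180.
Calling gauge.asunit(v→-4/3, u_from→MiB, u_to→MB), giving -65536/46875.
I invoke cruncher.seed(x→<last>), which returns -65536/46875.
Then cruncher.minus(x→<last>), and see 0.
Invoking cruncher.minus(x→29/4), yielding -29/4.
I invoke cruncher.reveal, yielding -29/4.
Then kalendar.drift(n→-337), and get 1878-01-03.
I run cruncher.reveal, giving -29/4.
I invoke kalendar.drift(n→363), yielding 1879-01-01.


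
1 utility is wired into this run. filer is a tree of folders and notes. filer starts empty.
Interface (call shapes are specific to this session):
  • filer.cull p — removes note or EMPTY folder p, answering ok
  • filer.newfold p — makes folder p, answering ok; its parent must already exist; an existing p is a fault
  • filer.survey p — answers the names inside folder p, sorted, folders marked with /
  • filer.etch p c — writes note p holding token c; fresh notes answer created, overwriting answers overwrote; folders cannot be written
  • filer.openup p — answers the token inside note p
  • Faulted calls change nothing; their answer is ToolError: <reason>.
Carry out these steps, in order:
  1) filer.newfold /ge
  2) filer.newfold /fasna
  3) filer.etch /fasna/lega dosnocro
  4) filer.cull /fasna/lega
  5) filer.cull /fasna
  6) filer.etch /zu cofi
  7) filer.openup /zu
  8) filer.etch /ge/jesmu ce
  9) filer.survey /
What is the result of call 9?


// 1. filer.newfold(p→/ge) => ok
// 2. filer.newfold(p→/fasna) => ok
// 3. filer.etch(p→/fasna/lega, c→dosnocro) => created
// 4. filer.cull(p→/fasna/lega) => ok
// 5. filer.cull(p→/fasna) => ok
// 6. filer.etch(p→/zu, c→cofi) => created
// 7. filer.openup(p→/zu) => cofi
// 8. filer.etch(p→/ge/jesmu, c→ce) => created
// 9. filer.survey(p→/) => [ge/, zu]

Answer: [ge/, zu]


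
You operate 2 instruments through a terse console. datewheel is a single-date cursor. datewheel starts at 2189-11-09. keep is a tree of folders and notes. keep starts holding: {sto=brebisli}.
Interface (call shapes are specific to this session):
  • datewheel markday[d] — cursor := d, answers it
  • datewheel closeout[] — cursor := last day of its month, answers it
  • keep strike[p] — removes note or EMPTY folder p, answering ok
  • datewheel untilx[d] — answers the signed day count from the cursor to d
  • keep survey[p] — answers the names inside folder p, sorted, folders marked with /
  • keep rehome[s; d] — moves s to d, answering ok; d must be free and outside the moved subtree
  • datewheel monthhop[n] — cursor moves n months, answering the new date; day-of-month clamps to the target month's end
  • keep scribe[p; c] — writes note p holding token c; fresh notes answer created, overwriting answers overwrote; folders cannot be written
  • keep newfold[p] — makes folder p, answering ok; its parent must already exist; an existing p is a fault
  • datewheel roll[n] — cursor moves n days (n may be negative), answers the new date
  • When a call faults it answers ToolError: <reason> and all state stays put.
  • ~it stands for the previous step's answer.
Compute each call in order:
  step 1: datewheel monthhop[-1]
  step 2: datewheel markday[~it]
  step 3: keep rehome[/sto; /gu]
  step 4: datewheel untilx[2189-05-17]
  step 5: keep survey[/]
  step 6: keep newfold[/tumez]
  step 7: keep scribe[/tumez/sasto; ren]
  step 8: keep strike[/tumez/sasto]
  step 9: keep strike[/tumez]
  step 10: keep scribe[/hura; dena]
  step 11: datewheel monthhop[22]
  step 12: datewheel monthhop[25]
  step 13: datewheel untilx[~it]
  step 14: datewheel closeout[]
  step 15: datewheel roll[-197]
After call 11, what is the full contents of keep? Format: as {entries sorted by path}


# 1. datewheel monthhop(n: -1) ~> 2189-10-09
# 2. datewheel markday(d: ~it) ~> 2189-10-09
# 3. keep rehome(s: /sto, d: /gu) ~> ok
# 4. datewheel untilx(d: 2189-05-17) ~> -145
# 5. keep survey(p: /) ~> [gu]
# 6. keep newfold(p: /tumez) ~> ok
# 7. keep scribe(p: /tumez/sasto, c: ren) ~> created
# 8. keep strike(p: /tumez/sasto) ~> ok
# 9. keep strike(p: /tumez) ~> ok
# 10. keep scribe(p: /hura, c: dena) ~> created
# 11. datewheel monthhop(n: 22) ~> 2191-08-09
# 12. datewheel monthhop(n: 25) ~> 2193-09-09
# 13. datewheel untilx(d: ~it) ~> 0
# 14. datewheel closeout() ~> 2193-09-30
# 15. datewheel roll(n: -197) ~> 2193-03-17

Answer: {gu=brebisli, hura=dena}


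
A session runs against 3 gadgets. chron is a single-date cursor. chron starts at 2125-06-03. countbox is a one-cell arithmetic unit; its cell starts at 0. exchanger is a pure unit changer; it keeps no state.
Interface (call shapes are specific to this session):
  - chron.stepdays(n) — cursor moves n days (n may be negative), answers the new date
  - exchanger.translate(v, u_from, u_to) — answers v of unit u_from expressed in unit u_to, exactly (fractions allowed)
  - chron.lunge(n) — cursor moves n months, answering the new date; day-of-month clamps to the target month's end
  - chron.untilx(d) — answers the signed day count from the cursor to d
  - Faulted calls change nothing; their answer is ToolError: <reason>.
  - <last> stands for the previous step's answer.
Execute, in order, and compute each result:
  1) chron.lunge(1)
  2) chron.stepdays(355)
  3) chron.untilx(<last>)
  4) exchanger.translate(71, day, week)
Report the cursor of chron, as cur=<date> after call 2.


;; lunge(n: 1) -> 2125-07-03
;; stepdays(n: 355) -> 2126-06-23
;; untilx(d: <last>) -> 0
;; translate(v: 71, u_from: day, u_to: week) -> 71/7

Answer: cur=2126-06-23


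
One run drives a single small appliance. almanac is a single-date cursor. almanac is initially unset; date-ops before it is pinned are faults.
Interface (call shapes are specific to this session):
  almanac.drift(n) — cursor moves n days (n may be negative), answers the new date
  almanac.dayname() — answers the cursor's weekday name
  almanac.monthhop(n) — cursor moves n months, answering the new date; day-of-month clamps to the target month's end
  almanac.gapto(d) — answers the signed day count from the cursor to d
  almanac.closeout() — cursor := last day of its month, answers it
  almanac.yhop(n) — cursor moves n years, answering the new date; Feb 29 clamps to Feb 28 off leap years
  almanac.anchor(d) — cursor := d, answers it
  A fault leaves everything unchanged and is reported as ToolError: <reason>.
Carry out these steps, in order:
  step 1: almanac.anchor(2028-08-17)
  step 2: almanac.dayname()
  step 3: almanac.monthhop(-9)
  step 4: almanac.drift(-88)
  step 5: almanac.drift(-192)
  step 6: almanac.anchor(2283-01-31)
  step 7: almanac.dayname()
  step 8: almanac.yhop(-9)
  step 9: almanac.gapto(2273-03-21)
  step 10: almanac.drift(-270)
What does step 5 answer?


% anchor(d='2028-08-17') -> 2028-08-17
% dayname() -> Thursday
% monthhop(n='-9') -> 2027-11-17
% drift(n='-88') -> 2027-08-21
% drift(n='-192') -> 2027-02-10
% anchor(d='2283-01-31') -> 2283-01-31
% dayname() -> Wednesday
% yhop(n='-9') -> 2274-01-31
% gapto(d='2273-03-21') -> -316
% drift(n='-270') -> 2273-05-06

Answer: 2027-02-10


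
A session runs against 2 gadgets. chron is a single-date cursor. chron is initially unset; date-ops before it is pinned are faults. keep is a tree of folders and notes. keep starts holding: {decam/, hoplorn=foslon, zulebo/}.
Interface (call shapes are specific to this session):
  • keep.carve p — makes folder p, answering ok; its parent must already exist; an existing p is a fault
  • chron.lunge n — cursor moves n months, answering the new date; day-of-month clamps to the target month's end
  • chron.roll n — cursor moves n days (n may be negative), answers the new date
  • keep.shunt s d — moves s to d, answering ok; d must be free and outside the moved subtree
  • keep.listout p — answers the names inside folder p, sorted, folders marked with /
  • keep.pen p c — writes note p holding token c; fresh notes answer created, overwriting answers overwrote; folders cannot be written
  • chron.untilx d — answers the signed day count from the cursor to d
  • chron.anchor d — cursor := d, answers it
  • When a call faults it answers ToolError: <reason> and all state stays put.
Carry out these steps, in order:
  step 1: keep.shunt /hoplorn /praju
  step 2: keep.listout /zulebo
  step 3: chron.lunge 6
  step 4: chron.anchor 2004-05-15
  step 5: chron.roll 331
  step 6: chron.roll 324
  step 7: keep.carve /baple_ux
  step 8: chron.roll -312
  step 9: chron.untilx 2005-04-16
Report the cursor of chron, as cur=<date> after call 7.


Step: keep.shunt[s→/hoplorn; d→/praju]
Result: ok
Step: keep.listout[p→/zulebo]
Result: []
Step: chron.lunge[n→6]
Result: ToolError: no date set
Step: chron.anchor[d→2004-05-15]
Result: 2004-05-15
Step: chron.roll[n→331]
Result: 2005-04-11
Step: chron.roll[n→324]
Result: 2006-03-01
Step: keep.carve[p→/baple_ux]
Result: ok
Step: chron.roll[n→-312]
Result: 2005-04-23
Step: chron.untilx[d→2005-04-16]
Result: -7

Answer: cur=2006-03-01


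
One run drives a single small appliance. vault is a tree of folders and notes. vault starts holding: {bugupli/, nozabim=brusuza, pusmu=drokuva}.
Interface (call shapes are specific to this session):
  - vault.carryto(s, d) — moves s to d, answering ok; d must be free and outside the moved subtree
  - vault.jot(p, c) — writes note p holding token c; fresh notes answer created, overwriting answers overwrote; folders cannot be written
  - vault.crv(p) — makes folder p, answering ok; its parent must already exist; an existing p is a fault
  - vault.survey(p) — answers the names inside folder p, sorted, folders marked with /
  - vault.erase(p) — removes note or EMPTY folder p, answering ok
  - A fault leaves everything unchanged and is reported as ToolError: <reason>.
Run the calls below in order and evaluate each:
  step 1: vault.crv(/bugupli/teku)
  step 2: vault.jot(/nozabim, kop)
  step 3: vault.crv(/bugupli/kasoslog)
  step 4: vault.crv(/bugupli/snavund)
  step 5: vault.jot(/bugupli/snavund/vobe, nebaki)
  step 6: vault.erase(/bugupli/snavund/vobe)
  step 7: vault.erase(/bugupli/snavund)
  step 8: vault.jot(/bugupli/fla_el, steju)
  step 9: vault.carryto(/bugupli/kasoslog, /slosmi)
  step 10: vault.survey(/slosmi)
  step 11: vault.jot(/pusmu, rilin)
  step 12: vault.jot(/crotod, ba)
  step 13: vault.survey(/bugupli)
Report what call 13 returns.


Answer: [fla_el, teku/]

Derivation:
Act: crv[p='/bugupli/teku']
Obs: ok
Act: jot[p='/nozabim'; c='kop']
Obs: overwrote
Act: crv[p='/bugupli/kasoslog']
Obs: ok
Act: crv[p='/bugupli/snavund']
Obs: ok
Act: jot[p='/bugupli/snavund/vobe'; c='nebaki']
Obs: created
Act: erase[p='/bugupli/snavund/vobe']
Obs: ok
Act: erase[p='/bugupli/snavund']
Obs: ok
Act: jot[p='/bugupli/fla_el'; c='steju']
Obs: created
Act: carryto[s='/bugupli/kasoslog'; d='/slosmi']
Obs: ok
Act: survey[p='/slosmi']
Obs: []
Act: jot[p='/pusmu'; c='rilin']
Obs: overwrote
Act: jot[p='/crotod'; c='ba']
Obs: created
Act: survey[p='/bugupli']
Obs: [fla_el, teku/]


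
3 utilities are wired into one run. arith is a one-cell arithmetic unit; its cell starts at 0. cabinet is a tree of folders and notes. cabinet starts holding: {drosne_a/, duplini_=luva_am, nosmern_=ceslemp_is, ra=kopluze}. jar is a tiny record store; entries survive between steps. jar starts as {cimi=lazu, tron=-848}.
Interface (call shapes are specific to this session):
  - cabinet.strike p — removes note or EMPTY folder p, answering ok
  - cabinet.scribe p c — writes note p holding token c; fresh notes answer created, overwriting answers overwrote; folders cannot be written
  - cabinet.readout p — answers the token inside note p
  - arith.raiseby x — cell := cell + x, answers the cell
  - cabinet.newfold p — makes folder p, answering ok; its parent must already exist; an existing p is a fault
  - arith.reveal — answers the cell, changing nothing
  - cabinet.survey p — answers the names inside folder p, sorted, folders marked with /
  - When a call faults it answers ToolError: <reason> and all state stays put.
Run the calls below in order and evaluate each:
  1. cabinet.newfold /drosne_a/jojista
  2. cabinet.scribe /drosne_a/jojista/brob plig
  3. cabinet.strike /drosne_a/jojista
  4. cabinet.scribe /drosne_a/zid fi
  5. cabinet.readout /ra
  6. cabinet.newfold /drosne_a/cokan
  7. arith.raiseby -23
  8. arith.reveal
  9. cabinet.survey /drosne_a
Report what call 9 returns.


Answer: [cokan/, jojista/, zid]

Derivation:
Now I run newfold on p: /drosne_a/jojista, and get ok.
Invoking scribe on p: /drosne_a/jojista/brob, c: plig, — result: created.
I try strike on p: /drosne_a/jojista, and see ToolError: not empty.
Invoking scribe on p: /drosne_a/zid, c: fi, and observe created.
I try readout on p: /ra, and observe kopluze.
Calling newfold on p: /drosne_a/cokan, and see ok.
I invoke raiseby on x: -23, — result: -23.
I try reveal(), which returns -23.
I call survey on p: /drosne_a: [cokan/, jojista/, zid].


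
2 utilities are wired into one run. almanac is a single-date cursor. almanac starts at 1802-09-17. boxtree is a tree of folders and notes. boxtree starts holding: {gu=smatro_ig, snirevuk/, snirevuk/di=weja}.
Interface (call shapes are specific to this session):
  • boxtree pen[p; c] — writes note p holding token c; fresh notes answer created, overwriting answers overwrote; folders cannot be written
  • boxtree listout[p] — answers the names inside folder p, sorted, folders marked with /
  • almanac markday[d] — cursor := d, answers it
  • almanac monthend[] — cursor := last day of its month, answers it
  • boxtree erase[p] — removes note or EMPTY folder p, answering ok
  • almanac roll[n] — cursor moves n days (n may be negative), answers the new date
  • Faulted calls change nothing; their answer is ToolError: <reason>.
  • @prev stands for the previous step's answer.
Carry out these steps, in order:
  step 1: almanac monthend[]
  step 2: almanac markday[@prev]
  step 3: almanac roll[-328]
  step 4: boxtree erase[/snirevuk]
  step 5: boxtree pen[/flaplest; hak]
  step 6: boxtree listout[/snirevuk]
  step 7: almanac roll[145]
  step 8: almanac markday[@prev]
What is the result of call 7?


> almanac monthend
[out] 1802-09-30
> almanac markday d: @prev
[out] 1802-09-30
> almanac roll n: -328
[out] 1801-11-06
> boxtree erase p: /snirevuk
[out] ToolError: not empty
> boxtree pen p: /flaplest c: hak
[out] created
> boxtree listout p: /snirevuk
[out] [di]
> almanac roll n: 145
[out] 1802-03-31
> almanac markday d: @prev
[out] 1802-03-31

Answer: 1802-03-31


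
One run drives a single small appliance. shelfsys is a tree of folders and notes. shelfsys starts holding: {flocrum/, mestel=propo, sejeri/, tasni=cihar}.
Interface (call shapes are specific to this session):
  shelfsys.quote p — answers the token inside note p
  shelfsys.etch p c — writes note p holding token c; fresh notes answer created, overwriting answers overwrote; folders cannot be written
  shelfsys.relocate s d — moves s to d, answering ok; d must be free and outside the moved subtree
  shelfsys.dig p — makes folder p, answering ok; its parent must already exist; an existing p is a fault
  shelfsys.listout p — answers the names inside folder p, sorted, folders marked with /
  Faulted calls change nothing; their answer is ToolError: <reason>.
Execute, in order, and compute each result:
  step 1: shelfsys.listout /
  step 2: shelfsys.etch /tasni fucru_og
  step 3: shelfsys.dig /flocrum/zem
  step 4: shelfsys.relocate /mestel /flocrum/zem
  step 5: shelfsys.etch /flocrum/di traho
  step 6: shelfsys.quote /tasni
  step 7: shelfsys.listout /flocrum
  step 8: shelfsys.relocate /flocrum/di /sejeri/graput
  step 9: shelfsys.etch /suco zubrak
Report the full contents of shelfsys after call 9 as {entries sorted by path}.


Answer: {flocrum/, flocrum/zem/, mestel=propo, sejeri/, sejeri/graput=traho, suco=zubrak, tasni=fucru_og}

Derivation:
Using shelfsys.listout passing p→/, — result: [flocrum/, mestel, sejeri/, tasni].
Next I call shelfsys.etch passing p→/tasni, c→fucru_og, and get overwrote.
Now I run shelfsys.dig passing p→/flocrum/zem, — result: ok.
I call shelfsys.relocate passing s→/mestel, d→/flocrum/zem, and get ToolError: exists.
Using shelfsys.etch passing p→/flocrum/di, c→traho: created.
Calling shelfsys.quote passing p→/tasni, which returns fucru_og.
I invoke shelfsys.listout passing p→/flocrum, → [di, zem/].
Now I run shelfsys.relocate passing s→/flocrum/di, d→/sejeri/graput, giving ok.
Calling shelfsys.etch passing p→/suco, c→zubrak, → created.


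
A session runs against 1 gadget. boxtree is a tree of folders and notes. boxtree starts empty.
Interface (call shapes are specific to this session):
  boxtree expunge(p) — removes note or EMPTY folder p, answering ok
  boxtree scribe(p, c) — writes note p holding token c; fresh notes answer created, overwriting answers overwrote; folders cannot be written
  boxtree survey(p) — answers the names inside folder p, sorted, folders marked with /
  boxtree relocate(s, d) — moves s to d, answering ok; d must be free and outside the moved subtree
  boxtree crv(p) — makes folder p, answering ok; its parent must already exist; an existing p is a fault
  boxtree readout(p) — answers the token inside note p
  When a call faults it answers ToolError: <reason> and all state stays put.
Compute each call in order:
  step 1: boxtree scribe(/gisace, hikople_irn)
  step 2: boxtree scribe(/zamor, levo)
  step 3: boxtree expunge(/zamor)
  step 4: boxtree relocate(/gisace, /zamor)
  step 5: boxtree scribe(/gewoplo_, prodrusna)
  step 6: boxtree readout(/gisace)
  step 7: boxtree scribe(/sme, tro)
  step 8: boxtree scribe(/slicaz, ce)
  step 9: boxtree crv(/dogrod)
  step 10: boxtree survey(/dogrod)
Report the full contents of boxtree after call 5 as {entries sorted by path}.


Answer: {gewoplo_=prodrusna, zamor=hikople_irn}

Derivation:
Do: boxtree scribe[p→/gisace; c→hikople_irn]
See: created
Do: boxtree scribe[p→/zamor; c→levo]
See: created
Do: boxtree expunge[p→/zamor]
See: ok
Do: boxtree relocate[s→/gisace; d→/zamor]
See: ok
Do: boxtree scribe[p→/gewoplo_; c→prodrusna]
See: created
Do: boxtree readout[p→/gisace]
See: ToolError: not found
Do: boxtree scribe[p→/sme; c→tro]
See: created
Do: boxtree scribe[p→/slicaz; c→ce]
See: created
Do: boxtree crv[p→/dogrod]
See: ok
Do: boxtree survey[p→/dogrod]
See: []


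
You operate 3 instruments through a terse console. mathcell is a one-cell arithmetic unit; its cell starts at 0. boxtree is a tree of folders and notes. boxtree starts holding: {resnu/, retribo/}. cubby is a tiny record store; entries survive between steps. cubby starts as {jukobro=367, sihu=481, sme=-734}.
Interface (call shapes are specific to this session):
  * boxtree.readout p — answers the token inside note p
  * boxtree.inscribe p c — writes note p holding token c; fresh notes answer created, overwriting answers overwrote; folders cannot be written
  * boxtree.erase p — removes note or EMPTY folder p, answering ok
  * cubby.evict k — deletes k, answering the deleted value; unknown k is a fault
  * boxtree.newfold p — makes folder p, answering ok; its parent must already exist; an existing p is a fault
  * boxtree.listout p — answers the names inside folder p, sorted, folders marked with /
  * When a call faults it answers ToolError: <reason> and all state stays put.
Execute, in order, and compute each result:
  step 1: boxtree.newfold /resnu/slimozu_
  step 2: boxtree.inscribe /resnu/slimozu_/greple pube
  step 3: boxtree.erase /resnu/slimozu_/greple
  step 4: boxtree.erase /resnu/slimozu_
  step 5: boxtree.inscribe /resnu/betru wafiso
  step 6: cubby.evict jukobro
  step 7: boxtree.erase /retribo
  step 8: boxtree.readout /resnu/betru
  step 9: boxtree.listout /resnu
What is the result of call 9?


[in] boxtree.newfold p→/resnu/slimozu_
  ok
[in] boxtree.inscribe p→/resnu/slimozu_/greple c→pube
  created
[in] boxtree.erase p→/resnu/slimozu_/greple
  ok
[in] boxtree.erase p→/resnu/slimozu_
  ok
[in] boxtree.inscribe p→/resnu/betru c→wafiso
  created
[in] cubby.evict k→jukobro
  367
[in] boxtree.erase p→/retribo
  ok
[in] boxtree.readout p→/resnu/betru
  wafiso
[in] boxtree.listout p→/resnu
  [betru]

Answer: [betru]


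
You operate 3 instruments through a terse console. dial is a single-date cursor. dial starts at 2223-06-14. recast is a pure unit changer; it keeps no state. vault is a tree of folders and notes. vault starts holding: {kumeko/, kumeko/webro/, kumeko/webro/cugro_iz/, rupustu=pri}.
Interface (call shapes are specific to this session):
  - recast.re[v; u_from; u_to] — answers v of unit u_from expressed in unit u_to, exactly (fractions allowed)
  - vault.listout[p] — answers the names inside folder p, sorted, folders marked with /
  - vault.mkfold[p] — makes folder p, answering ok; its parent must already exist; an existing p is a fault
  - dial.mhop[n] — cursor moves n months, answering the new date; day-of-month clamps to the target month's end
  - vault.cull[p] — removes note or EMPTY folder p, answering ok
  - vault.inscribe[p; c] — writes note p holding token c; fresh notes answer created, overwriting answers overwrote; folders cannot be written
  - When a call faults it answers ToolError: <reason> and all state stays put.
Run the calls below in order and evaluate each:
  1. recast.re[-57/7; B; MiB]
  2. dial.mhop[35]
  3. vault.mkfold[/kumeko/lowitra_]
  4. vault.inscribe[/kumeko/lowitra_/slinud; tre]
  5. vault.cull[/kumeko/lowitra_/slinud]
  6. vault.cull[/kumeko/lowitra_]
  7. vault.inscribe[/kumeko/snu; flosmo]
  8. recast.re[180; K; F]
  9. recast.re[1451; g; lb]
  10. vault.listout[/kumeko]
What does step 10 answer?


Answer: [snu, webro/]

Derivation:
! 1. recast.re(-57/7, B, MiB) : -57/7340032
! 2. dial.mhop(35) : 2226-05-14
! 3. vault.mkfold(/kumeko/lowitra_) : ok
! 4. vault.inscribe(/kumeko/lowitra_/slinud, tre) : created
! 5. vault.cull(/kumeko/lowitra_/slinud) : ok
! 6. vault.cull(/kumeko/lowitra_) : ok
! 7. vault.inscribe(/kumeko/snu, flosmo) : created
! 8. recast.re(180, K, F) : -13567/100
! 9. recast.re(1451, g, lb) : 145100000/45359237
! 10. vault.listout(/kumeko) : [snu, webro/]


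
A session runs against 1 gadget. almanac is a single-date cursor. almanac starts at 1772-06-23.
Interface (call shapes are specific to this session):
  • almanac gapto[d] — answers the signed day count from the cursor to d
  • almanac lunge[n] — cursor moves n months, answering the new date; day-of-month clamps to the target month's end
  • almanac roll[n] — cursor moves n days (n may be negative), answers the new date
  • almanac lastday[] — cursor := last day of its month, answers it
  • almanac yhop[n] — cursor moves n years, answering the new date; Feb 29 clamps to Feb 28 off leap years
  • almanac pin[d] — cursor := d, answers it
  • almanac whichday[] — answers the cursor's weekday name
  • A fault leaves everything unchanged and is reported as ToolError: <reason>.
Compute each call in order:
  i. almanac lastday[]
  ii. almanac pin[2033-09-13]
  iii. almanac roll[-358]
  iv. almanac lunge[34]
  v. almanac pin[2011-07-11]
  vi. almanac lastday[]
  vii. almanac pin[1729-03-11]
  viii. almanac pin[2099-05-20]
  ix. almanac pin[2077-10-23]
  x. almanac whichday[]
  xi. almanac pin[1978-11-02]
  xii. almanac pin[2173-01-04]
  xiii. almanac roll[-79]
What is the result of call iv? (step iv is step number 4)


! almanac lastday() ~> 1772-06-30
! almanac pin(d='2033-09-13') ~> 2033-09-13
! almanac roll(n='-358') ~> 2032-09-20
! almanac lunge(n='34') ~> 2035-07-20
! almanac pin(d='2011-07-11') ~> 2011-07-11
! almanac lastday() ~> 2011-07-31
! almanac pin(d='1729-03-11') ~> 1729-03-11
! almanac pin(d='2099-05-20') ~> 2099-05-20
! almanac pin(d='2077-10-23') ~> 2077-10-23
! almanac whichday() ~> Saturday
! almanac pin(d='1978-11-02') ~> 1978-11-02
! almanac pin(d='2173-01-04') ~> 2173-01-04
! almanac roll(n='-79') ~> 2172-10-17

Answer: 2035-07-20


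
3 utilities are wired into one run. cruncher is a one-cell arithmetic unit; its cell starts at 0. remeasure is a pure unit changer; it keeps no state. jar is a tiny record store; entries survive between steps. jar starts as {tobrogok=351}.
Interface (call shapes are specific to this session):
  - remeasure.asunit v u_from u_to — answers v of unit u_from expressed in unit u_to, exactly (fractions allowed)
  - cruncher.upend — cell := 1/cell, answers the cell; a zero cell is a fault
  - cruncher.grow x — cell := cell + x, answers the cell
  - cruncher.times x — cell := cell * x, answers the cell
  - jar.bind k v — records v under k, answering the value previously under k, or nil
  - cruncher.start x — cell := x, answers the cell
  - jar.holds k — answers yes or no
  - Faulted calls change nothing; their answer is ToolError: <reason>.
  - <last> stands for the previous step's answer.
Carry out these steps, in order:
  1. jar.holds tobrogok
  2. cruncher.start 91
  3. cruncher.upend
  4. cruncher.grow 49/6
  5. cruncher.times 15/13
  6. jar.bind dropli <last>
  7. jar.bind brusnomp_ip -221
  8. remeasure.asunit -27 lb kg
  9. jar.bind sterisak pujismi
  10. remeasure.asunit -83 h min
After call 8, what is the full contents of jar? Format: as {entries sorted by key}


Do: jar.holds[tobrogok]
See: yes
Do: cruncher.start[91]
See: 91
Do: cruncher.upend[]
See: 1/91
Do: cruncher.grow[49/6]
See: 4465/546
Do: cruncher.times[15/13]
See: 22325/2366
Do: jar.bind[dropli; <last>]
See: nil
Do: jar.bind[brusnomp_ip; -221]
See: nil
Do: remeasure.asunit[-27; lb; kg]
See: -1224699399/100000000
Do: jar.bind[sterisak; pujismi]
See: nil
Do: remeasure.asunit[-83; h; min]
See: -4980

Answer: {brusnomp_ip=-221, dropli=22325/2366, tobrogok=351}


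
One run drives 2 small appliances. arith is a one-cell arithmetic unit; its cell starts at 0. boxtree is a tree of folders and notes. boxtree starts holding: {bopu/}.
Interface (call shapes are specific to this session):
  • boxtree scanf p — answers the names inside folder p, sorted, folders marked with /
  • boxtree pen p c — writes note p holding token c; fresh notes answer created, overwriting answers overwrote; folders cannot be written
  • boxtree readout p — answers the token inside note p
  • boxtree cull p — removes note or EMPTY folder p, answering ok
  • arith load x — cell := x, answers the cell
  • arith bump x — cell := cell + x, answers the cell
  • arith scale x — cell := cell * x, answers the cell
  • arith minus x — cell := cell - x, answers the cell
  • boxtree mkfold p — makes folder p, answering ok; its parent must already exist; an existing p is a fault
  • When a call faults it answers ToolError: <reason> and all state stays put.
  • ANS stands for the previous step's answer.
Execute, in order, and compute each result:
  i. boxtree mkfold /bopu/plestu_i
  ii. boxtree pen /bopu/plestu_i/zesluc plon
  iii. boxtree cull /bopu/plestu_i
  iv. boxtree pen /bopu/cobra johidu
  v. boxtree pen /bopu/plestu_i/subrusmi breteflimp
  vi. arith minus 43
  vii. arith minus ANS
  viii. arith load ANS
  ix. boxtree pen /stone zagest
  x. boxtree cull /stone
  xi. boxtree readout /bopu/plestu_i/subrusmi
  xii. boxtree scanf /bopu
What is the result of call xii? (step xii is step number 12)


Answer: [cobra, plestu_i/]

Derivation:
Act: boxtree mkfold[p: /bopu/plestu_i]
Obs: ok
Act: boxtree pen[p: /bopu/plestu_i/zesluc; c: plon]
Obs: created
Act: boxtree cull[p: /bopu/plestu_i]
Obs: ToolError: not empty
Act: boxtree pen[p: /bopu/cobra; c: johidu]
Obs: created
Act: boxtree pen[p: /bopu/plestu_i/subrusmi; c: breteflimp]
Obs: created
Act: arith minus[x: 43]
Obs: -43
Act: arith minus[x: ANS]
Obs: 0
Act: arith load[x: ANS]
Obs: 0
Act: boxtree pen[p: /stone; c: zagest]
Obs: created
Act: boxtree cull[p: /stone]
Obs: ok
Act: boxtree readout[p: /bopu/plestu_i/subrusmi]
Obs: breteflimp
Act: boxtree scanf[p: /bopu]
Obs: [cobra, plestu_i/]


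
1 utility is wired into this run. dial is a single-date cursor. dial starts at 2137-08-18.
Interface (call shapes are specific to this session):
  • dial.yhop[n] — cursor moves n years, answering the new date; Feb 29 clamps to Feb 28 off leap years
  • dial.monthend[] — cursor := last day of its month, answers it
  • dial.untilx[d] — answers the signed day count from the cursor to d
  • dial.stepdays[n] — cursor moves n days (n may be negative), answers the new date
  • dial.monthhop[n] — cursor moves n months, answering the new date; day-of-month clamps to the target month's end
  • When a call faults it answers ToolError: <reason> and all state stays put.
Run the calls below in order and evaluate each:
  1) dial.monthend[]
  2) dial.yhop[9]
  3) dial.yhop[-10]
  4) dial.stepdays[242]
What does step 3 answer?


Answer: 2136-08-31

Derivation:
==> dial.monthend()
<== 2137-08-31
==> dial.yhop(n='9')
<== 2146-08-31
==> dial.yhop(n='-10')
<== 2136-08-31
==> dial.stepdays(n='242')
<== 2137-04-30


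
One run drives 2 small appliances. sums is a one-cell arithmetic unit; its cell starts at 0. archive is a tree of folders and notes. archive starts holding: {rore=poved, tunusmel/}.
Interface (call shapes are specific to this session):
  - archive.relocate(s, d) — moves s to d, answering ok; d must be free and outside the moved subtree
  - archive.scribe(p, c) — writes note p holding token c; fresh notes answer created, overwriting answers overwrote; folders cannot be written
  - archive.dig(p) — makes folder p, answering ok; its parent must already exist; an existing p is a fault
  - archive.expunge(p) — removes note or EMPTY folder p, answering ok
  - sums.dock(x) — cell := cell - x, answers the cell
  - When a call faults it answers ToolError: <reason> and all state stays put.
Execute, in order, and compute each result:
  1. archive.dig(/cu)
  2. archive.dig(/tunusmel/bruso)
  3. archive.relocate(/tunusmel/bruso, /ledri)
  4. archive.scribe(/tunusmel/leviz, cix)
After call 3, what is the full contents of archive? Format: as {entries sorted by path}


-- archive.dig(/cu) : ok
-- archive.dig(/tunusmel/bruso) : ok
-- archive.relocate(/tunusmel/bruso, /ledri) : ok
-- archive.scribe(/tunusmel/leviz, cix) : created

Answer: {cu/, ledri/, rore=poved, tunusmel/}


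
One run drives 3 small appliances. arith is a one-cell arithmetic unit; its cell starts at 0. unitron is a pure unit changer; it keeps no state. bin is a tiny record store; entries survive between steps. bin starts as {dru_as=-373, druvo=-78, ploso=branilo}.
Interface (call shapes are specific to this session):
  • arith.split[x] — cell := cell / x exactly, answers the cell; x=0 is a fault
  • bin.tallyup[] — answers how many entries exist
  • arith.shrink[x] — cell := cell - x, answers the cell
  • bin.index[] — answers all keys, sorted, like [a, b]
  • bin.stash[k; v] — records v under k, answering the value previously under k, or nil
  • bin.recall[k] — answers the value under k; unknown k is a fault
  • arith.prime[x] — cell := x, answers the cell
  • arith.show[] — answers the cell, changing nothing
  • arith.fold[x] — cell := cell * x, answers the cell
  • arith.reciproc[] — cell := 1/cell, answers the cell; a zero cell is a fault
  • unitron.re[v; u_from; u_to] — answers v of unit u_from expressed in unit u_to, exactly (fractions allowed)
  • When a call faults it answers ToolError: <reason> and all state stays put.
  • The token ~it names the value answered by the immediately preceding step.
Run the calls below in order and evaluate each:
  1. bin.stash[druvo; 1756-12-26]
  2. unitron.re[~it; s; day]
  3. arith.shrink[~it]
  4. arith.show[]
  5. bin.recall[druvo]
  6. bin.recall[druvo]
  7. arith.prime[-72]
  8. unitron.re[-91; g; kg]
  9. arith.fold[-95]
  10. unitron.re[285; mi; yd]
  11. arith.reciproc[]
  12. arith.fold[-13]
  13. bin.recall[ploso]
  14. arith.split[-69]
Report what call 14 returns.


Answer: 13/471960

Derivation:
Step: stash[druvo; 1756-12-26]
Result: -78
Step: re[~it; s; day]
Result: -13/14400
Step: shrink[~it]
Result: 13/14400
Step: show[]
Result: 13/14400
Step: recall[druvo]
Result: 1756-12-26
Step: recall[druvo]
Result: 1756-12-26
Step: prime[-72]
Result: -72
Step: re[-91; g; kg]
Result: -91/1000
Step: fold[-95]
Result: 6840
Step: re[285; mi; yd]
Result: 501600
Step: reciproc[]
Result: 1/6840
Step: fold[-13]
Result: -13/6840
Step: recall[ploso]
Result: branilo
Step: split[-69]
Result: 13/471960
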